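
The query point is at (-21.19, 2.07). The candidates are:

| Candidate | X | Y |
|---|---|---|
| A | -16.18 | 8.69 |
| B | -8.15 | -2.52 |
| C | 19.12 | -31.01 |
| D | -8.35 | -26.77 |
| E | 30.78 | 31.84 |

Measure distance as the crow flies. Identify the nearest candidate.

Distances from (-21.19, 2.07):
A: √((5.01)² + (6.62)²) = √(25.1001 + 43.8244) = 8.30
B: √((13.04)² + (-4.59)²) = √(170.0416 + 21.0681) = 13.82
C: √((40.31)² + (-33.08)²) = √(1624.8961 + 1094.2864) = 52.15
D: √((12.84)² + (-28.84)²) = √(164.8656 + 831.7456) = 31.57
E: √((51.97)² + (29.77)²) = √(2700.8809 + 886.2529) = 59.89
Minimum: A at 8.30.

A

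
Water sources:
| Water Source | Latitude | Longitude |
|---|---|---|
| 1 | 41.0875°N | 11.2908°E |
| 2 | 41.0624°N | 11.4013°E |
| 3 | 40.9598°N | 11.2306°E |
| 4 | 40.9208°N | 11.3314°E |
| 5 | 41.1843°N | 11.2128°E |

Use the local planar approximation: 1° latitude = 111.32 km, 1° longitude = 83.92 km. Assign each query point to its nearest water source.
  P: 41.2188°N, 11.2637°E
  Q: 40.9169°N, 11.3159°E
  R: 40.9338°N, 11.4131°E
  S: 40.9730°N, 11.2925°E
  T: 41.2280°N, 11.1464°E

P at 41.2188°N, 11.2637°E:
  1: √((-0.1313·111.32)² + (0.0271·83.92)²) = √(213.636693 + 5.172131) = 14.7922 km
  2: √((-0.1564·111.32)² + (0.1376·83.92)²) = √(303.123700 + 133.342262) = 20.8918 km
  3: √((-0.2590·111.32)² + (-0.0331·83.92)²) = √(831.277304 + 7.715906) = 28.9654 km
  4: √((-0.2980·111.32)² + (0.0677·83.92)²) = √(1100.471814 + 32.278124) = 33.6564 km
  5: √((-0.0345·111.32)² + (-0.0509·83.92)²) = √(14.749747 + 18.245951) = 5.7442 km
  → nearest: 5 (5.7442 km)
Q at 40.9169°N, 11.3159°E:
  1: √((0.1706·111.32)² + (-0.0251·83.92)²) = √(360.665374 + 4.436887) = 19.1076 km
  2: √((0.1455·111.32)² + (0.0854·83.92)²) = √(262.344753 + 51.362564) = 17.7118 km
  3: √((0.0429·111.32)² + (-0.0853·83.92)²) = √(22.806623 + 51.242347) = 8.6052 km
  4: √((0.0039·111.32)² + (0.0155·83.92)²) = √(0.188484 + 1.691977) = 1.3713 km
  5: √((0.2674·111.32)² + (-0.1031·83.92)²) = √(886.072384 + 74.859734) = 30.9989 km
  → nearest: 4 (1.3713 km)
R at 40.9338°N, 11.4131°E:
  1: √((0.1537·111.32)² + (-0.1223·83.92)²) = √(292.748130 + 105.337708) = 19.9521 km
  2: √((0.1286·111.32)² + (-0.0118·83.92)²) = √(204.940755 + 0.980607) = 14.3500 km
  3: √((0.0260·111.32)² + (-0.1825·83.92)²) = √(8.377088 + 234.561477) = 15.5865 km
  4: √((-0.0130·111.32)² + (-0.0817·83.92)²) = √(2.094272 + 47.008356) = 7.0073 km
  5: √((0.2505·111.32)² + (-0.2003·83.92)²) = √(777.610034 + 282.548398) = 32.5601 km
  → nearest: 4 (7.0073 km)
S at 40.9730°N, 11.2925°E:
  1: √((0.1145·111.32)² + (-0.0017·83.92)²) = √(162.464085 + 0.020353) = 12.7469 km
  2: √((0.0894·111.32)² + (0.1088·83.92)²) = √(99.042463 + 83.365957) = 13.5059 km
  3: √((-0.0132·111.32)² + (-0.0619·83.92)²) = √(2.159207 + 26.984368) = 5.3985 km
  4: √((-0.0522·111.32)² + (0.0389·83.92)²) = √(33.766605 + 10.656882) = 6.6651 km
  5: √((0.2113·111.32)² + (-0.0797·83.92)²) = √(553.280532 + 44.735016) = 24.4544 km
  → nearest: 3 (5.3985 km)
T at 41.2280°N, 11.1464°E:
  1: √((-0.1405·111.32)² + (0.1444·83.92)²) = √(244.623989 + 146.847087) = 19.7856 km
  2: √((-0.1656·111.32)² + (0.2549·83.92)²) = √(339.834182 + 457.583780) = 28.2386 km
  3: √((-0.2682·111.32)² + (0.0842·83.92)²) = √(891.382169 + 49.929260) = 30.6808 km
  4: √((-0.3072·111.32)² + (0.1850·83.92)²) = √(1169.469280 + 241.031835) = 37.5566 km
  5: √((-0.0437·111.32)² + (0.0664·83.92)²) = √(23.665150 + 31.050394) = 7.3970 km
  → nearest: 5 (7.3970 km)

P→5; Q→4; R→4; S→3; T→5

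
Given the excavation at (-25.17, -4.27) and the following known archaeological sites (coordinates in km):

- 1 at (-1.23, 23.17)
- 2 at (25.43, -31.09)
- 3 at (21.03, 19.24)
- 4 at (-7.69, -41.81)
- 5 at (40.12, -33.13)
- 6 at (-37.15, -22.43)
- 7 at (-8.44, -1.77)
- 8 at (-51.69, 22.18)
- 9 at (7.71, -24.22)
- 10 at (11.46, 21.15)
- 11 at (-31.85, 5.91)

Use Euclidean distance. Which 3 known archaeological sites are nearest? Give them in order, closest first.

Distances from (-25.17, -4.27):
1: 36.42 km
2: 57.27 km
3: 51.84 km
4: 41.41 km
5: 71.38 km
6: 21.76 km
7: 16.92 km
8: 37.46 km
9: 38.46 km
10: 44.59 km
11: 12.18 km
Sorted: 11 (12.18 km) < 7 (16.92 km) < 6 (21.76 km) < 1 (36.42 km) < 8 (37.46 km) < …

11, 7, 6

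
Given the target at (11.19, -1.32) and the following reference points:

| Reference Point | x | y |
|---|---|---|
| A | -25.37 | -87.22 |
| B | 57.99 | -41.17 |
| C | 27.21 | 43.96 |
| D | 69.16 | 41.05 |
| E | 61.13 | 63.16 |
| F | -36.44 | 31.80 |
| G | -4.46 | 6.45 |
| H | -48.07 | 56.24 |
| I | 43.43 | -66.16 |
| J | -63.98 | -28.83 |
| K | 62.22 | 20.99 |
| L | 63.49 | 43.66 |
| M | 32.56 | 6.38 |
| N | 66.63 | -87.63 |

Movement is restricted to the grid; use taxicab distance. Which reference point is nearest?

Distances from (11.19, -1.32):
A: 122.46
B: 86.65
C: 61.30
D: 100.34
E: 114.42
F: 80.75
G: 23.42
H: 116.82
I: 97.08
J: 102.68
K: 73.34
L: 97.28
M: 29.07
N: 141.75
Minimum: G at 23.42.

G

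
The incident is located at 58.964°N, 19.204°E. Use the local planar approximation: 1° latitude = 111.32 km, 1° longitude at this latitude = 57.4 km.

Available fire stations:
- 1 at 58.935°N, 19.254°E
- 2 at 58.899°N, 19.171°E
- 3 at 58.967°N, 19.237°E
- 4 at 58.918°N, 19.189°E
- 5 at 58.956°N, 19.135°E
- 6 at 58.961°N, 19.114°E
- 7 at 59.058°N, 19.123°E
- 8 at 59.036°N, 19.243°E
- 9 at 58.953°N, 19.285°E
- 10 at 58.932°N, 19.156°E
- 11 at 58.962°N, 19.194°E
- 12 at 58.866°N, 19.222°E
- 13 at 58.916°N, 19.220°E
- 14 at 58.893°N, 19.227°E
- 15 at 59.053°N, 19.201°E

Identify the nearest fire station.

11

Distances from 58.964°N, 19.204°E:
1: 4.320 km
2: 7.480 km
3: 1.923 km
4: 5.193 km
5: 4.059 km
6: 5.177 km
7: 11.450 km
8: 8.322 km
9: 4.808 km
10: 4.503 km
11: 0.616 km
12: 10.958 km
13: 5.422 km
14: 8.013 km
15: 9.909 km
Minimum: 11 at 0.616 km.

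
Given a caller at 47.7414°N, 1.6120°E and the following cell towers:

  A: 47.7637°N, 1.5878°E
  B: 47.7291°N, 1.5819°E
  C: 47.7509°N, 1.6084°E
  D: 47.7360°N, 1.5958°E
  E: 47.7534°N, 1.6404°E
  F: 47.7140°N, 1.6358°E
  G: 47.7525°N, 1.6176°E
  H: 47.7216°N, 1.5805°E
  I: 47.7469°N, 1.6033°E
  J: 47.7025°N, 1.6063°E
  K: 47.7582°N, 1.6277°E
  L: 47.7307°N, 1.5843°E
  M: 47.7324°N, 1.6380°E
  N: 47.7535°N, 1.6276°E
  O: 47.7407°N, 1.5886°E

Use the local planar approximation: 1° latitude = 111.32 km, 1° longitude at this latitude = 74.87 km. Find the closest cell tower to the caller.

I

Distances from 47.7414°N, 1.6120°E:
A: 3.0733 km
B: 2.6369 km
C: 1.0913 km
D: 1.3537 km
E: 2.5111 km
F: 3.5325 km
G: 1.3048 km
H: 3.2280 km
I: 0.8939 km
J: 4.3513 km
K: 2.2089 km
L: 2.3916 km
M: 2.1893 km
N: 1.7828 km
O: 1.7537 km
Minimum: I at 0.8939 km.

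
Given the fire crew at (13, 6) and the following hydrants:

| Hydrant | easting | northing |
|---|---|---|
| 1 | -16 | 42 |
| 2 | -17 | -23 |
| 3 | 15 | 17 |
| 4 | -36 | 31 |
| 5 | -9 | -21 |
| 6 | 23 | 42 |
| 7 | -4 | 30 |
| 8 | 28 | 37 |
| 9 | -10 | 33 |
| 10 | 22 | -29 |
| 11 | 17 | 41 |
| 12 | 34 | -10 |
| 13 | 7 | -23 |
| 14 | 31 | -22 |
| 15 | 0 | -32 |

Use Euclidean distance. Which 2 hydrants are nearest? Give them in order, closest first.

3, 12

Distances from (13, 6):
1: √((-29)² + (36)²) = √(841.000 + 1296.000) = 46.2
2: √((-30)² + (-29)²) = √(900.000 + 841.000) = 41.7
3: √((2)² + (11)²) = √(4.000 + 121.000) = 11.2
4: √((-49)² + (25)²) = √(2401.000 + 625.000) = 55.0
5: √((-22)² + (-27)²) = √(484.000 + 729.000) = 34.8
6: √((10)² + (36)²) = √(100.000 + 1296.000) = 37.4
7: √((-17)² + (24)²) = √(289.000 + 576.000) = 29.4
8: √((15)² + (31)²) = √(225.000 + 961.000) = 34.4
9: √((-23)² + (27)²) = √(529.000 + 729.000) = 35.5
10: √((9)² + (-35)²) = √(81.000 + 1225.000) = 36.1
11: √((4)² + (35)²) = √(16.000 + 1225.000) = 35.2
12: √((21)² + (-16)²) = √(441.000 + 256.000) = 26.4
13: √((-6)² + (-29)²) = √(36.000 + 841.000) = 29.6
14: √((18)² + (-28)²) = √(324.000 + 784.000) = 33.3
15: √((-13)² + (-38)²) = √(169.000 + 1444.000) = 40.2
Sorted: 3 (11.2) < 12 (26.4) < 7 (29.4) < 13 (29.6) < …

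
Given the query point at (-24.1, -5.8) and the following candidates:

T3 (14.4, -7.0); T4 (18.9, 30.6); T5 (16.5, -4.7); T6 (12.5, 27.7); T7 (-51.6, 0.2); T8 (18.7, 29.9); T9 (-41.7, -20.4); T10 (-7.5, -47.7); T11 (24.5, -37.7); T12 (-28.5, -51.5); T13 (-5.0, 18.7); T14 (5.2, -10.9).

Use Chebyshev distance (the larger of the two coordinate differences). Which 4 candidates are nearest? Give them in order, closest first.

T9, T13, T7, T14

Distances from (-24.1, -5.8):
T3: 38.5
T4: 43.0
T5: 40.6
T6: 36.6
T7: 27.5
T8: 42.8
T9: 17.6
T10: 41.9
T11: 48.6
T12: 45.7
T13: 24.5
T14: 29.3
Sorted: T9 (17.6) < T13 (24.5) < T7 (27.5) < T14 (29.3) < T6 (36.6) < T3 (38.5) < …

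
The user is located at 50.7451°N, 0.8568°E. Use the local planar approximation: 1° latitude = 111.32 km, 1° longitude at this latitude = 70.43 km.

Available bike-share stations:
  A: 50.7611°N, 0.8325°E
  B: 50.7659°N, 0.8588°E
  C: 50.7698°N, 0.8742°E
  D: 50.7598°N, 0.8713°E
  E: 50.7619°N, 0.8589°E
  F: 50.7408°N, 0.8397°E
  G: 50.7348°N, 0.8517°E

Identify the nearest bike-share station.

G

Distances from 50.7451°N, 0.8568°E:
A: √((0.0160·111.32)² + (-0.0243·70.43)²) = √(3.172388 + 2.929058) = 2.4701 km
B: √((0.0208·111.32)² + (0.0020·70.43)²) = √(5.361336 + 0.019842) = 2.3197 km
C: √((0.0247·111.32)² + (0.0174·70.43)²) = √(7.560322 + 1.501806) = 3.0103 km
D: √((0.0147·111.32)² + (0.0145·70.43)²) = √(2.677818 + 1.042921) = 1.9289 km
E: √((0.0168·111.32)² + (0.0021·70.43)²) = √(3.497558 + 0.021875) = 1.8760 km
F: √((-0.0043·111.32)² + (-0.0171·70.43)²) = √(0.229131 + 1.450466) = 1.2960 km
G: √((-0.0103·111.32)² + (-0.0051·70.43)²) = √(1.314682 + 0.129020) = 1.2015 km
Minimum: G at 1.2015 km.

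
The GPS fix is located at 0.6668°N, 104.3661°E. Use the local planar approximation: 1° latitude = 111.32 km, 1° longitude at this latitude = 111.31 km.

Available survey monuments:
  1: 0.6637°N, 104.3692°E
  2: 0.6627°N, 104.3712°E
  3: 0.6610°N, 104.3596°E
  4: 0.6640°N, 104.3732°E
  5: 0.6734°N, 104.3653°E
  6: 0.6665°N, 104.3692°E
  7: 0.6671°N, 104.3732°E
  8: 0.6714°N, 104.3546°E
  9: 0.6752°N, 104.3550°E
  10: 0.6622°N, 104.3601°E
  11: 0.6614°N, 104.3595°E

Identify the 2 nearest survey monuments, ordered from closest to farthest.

Distances from 0.6668°N, 104.3661°E:
1: √((-0.0031·111.32)² + (0.0031·111.31)²) = √(0.119088 + 0.119067) = 0.4880 km
2: √((-0.0041·111.32)² + (0.0051·111.31)²) = √(0.208312 + 0.322262) = 0.7284 km
3: √((-0.0058·111.32)² + (-0.0065·111.31)²) = √(0.416872 + 0.523474) = 0.9697 km
4: √((-0.0028·111.32)² + (0.0071·111.31)²) = √(0.097154 + 0.624576) = 0.8495 km
5: √((0.0066·111.32)² + (-0.0008·111.31)²) = √(0.539802 + 0.007930) = 0.7401 km
6: √((-0.0003·111.32)² + (0.0031·111.31)²) = √(0.001115 + 0.119067) = 0.3467 km
7: √((0.0003·111.32)² + (0.0071·111.31)²) = √(0.001115 + 0.624576) = 0.7910 km
8: √((0.0046·111.32)² + (-0.0115·111.31)²) = √(0.262218 + 1.638566) = 1.3787 km
9: √((0.0084·111.32)² + (-0.0111·111.31)²) = √(0.874390 + 1.526562) = 1.5495 km
10: √((-0.0046·111.32)² + (-0.0060·111.31)²) = √(0.262218 + 0.446037) = 0.8416 km
11: √((-0.0054·111.32)² + (-0.0066·111.31)²) = √(0.361355 + 0.539705) = 0.9492 km
Sorted: 6 (0.3467 km) < 1 (0.4880 km) < 2 (0.7284 km) < 5 (0.7401 km) < …

6, 1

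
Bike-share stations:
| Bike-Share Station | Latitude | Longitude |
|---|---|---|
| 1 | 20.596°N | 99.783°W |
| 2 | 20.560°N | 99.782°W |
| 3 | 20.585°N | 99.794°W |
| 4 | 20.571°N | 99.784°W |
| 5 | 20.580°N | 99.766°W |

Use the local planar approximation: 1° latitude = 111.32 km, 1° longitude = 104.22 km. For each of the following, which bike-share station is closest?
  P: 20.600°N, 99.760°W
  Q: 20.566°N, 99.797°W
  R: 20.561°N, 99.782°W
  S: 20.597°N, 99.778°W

P→5; Q→4; R→2; S→1

P at 20.600°N, 99.760°W:
  1: √((-0.004·111.32)² + (-0.023·104.22)²) = √(0.19827 + 5.74590) = 2.438 km
  2: √((-0.040·111.32)² + (-0.022·104.22)²) = √(19.82743 + 5.25712) = 5.008 km
  3: √((-0.015·111.32)² + (-0.034·104.22)²) = √(2.78823 + 12.55625) = 3.917 km
  4: √((-0.029·111.32)² + (-0.024·104.22)²) = √(10.42179 + 6.25640) = 4.084 km
  5: √((-0.020·111.32)² + (-0.006·104.22)²) = √(4.95686 + 0.39103) = 2.313 km
  → nearest: 5 (2.313 km)
Q at 20.566°N, 99.797°W:
  1: √((0.030·111.32)² + (0.014·104.22)²) = √(11.15293 + 2.12891) = 3.644 km
  2: √((-0.006·111.32)² + (0.015·104.22)²) = √(0.44612 + 2.44391) = 1.700 km
  3: √((0.019·111.32)² + (0.003·104.22)²) = √(4.47356 + 0.09776) = 2.138 km
  4: √((0.005·111.32)² + (0.013·104.22)²) = √(0.30980 + 1.83565) = 1.465 km
  5: √((0.014·111.32)² + (0.031·104.22)²) = √(2.42886 + 10.43820) = 3.587 km
  → nearest: 4 (1.465 km)
R at 20.561°N, 99.782°W:
  1: √((0.035·111.32)² + (-0.001·104.22)²) = √(15.18037 + 0.01086) = 3.898 km
  2: √((-0.001·111.32)² + (0.000·104.22)²) = √(0.01239 + 0.00000) = 0.111 km
  3: √((0.024·111.32)² + (-0.012·104.22)²) = √(7.13787 + 1.56410) = 2.950 km
  4: √((0.010·111.32)² + (-0.002·104.22)²) = √(1.23921 + 0.04345) = 1.133 km
  5: √((0.019·111.32)² + (0.016·104.22)²) = √(4.47356 + 2.78062) = 2.693 km
  → nearest: 2 (0.111 km)
S at 20.597°N, 99.778°W:
  1: √((-0.001·111.32)² + (-0.005·104.22)²) = √(0.01239 + 0.27155) = 0.533 km
  2: √((-0.037·111.32)² + (-0.004·104.22)²) = √(16.96484 + 0.17379) = 4.140 km
  3: √((-0.012·111.32)² + (-0.016·104.22)²) = √(1.78447 + 2.78062) = 2.137 km
  4: √((-0.026·111.32)² + (-0.006·104.22)²) = √(8.37709 + 0.39103) = 2.961 km
  5: √((-0.017·111.32)² + (0.012·104.22)²) = √(3.58133 + 1.56410) = 2.268 km
  → nearest: 1 (0.533 km)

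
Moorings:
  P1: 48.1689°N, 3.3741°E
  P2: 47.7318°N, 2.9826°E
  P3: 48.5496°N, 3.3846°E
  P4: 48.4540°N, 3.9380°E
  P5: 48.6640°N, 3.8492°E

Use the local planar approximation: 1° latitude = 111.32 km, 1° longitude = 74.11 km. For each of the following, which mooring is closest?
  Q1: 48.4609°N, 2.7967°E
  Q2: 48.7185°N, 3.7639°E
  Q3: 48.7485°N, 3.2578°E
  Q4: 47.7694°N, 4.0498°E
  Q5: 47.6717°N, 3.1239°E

Q1→P3; Q2→P5; Q3→P3; Q4→P1; Q5→P2

Q1 at 48.4609°N, 2.7967°E:
  P1: √((-0.2920·111.32)² + (0.5774·74.11)²) = √(1056.603630 + 1831.079437) = 53.7372 km
  P2: √((-0.7291·111.32)² + (0.1859·74.11)²) = √(6587.499447 + 189.807079) = 82.3244 km
  P3: √((0.0887·111.32)² + (0.5879·74.11)²) = √(97.497535 + 1898.281201) = 44.6741 km
  P4: √((-0.0069·111.32)² + (1.1413·74.11)²) = √(0.589990 + 7154.071249) = 84.5852 km
  P5: √((0.2031·111.32)² + (1.0525·74.11)²) = √(511.171041 + 6084.120901) = 81.2114 km
  → nearest: P3 (44.6741 km)
Q2 at 48.7185°N, 3.7639°E:
  P1: √((-0.5496·111.32)² + (-0.3898·74.11)²) = √(3743.172516 + 834.521051) = 67.6587 km
  P2: √((-0.9867·111.32)² + (-0.7813·74.11)²) = √(12064.703458 + 3352.658164) = 124.1667 km
  P3: √((-0.1689·111.32)² + (-0.3793·74.11)²) = √(353.513249 + 790.167771) = 33.8184 km
  P4: √((-0.2645·111.32)² + (0.1741·74.11)²) = √(866.957380 + 166.475822) = 32.1471 km
  P5: √((-0.0545·111.32)² + (0.0853·74.11)²) = √(36.807761 + 39.962412) = 8.7619 km
  → nearest: P5 (8.7619 km)
Q3 at 48.7485°N, 3.2578°E:
  P1: √((-0.5796·111.32)² + (0.1163·74.11)²) = √(4162.968732 + 74.287040) = 65.0942 km
  P2: √((-1.0167·111.32)² + (-0.2752·74.11)²) = √(12809.496001 + 415.958962) = 115.0020 km
  P3: √((-0.1989·111.32)² + (0.1268·74.11)²) = √(490.248148 + 88.306391) = 24.0532 km
  P4: √((-0.2945·111.32)² + (0.6802·74.11)²) = √(1074.773608 + 2541.129990) = 60.1324 km
  P5: √((-0.0845·111.32)² + (0.5914·74.11)²) = √(88.482995 + 1920.950911) = 44.8267 km
  → nearest: P3 (24.0532 km)
Q4 at 47.7694°N, 4.0498°E:
  P1: √((0.3995·111.32)² + (-0.6757·74.11)²) = √(1977.789025 + 2507.618495) = 66.9732 km
  P2: √((-0.0376·111.32)² + (-1.0672·74.11)²) = √(17.519515 + 6255.258471) = 79.2009 km
  P3: √((0.7802·111.32)² + (-0.6652·74.11)²) = √(7543.246280 + 2430.290043) = 99.8676 km
  P4: √((0.6846·111.32)² + (-0.1118·74.11)²) = √(5807.914106 + 68.649477) = 76.6587 km
  P5: √((0.8946·111.32)² + (-0.2006·74.11)²) = √(9917.545075 + 221.011811) = 100.6904 km
  → nearest: P1 (66.9732 km)
Q5 at 47.6717°N, 3.1239°E:
  P1: √((0.4972·111.32)² + (0.2502·74.11)²) = √(3063.434756 + 343.817705) = 58.3717 km
  P2: √((0.0601·111.32)² + (-0.1413·74.11)²) = √(44.760542 + 109.657401) = 12.4265 km
  P3: √((0.8779·111.32)² + (0.2607·74.11)²) = √(9550.728366 + 373.280832) = 99.6193 km
  P4: √((0.7823·111.32)² + (0.8141·74.11)²) = √(7583.907998 + 3640.064976) = 105.9433 km
  P5: √((0.9923·111.32)² + (0.7253·74.11)²) = √(12202.038137 + 2889.275676) = 122.8467 km
  → nearest: P2 (12.4265 km)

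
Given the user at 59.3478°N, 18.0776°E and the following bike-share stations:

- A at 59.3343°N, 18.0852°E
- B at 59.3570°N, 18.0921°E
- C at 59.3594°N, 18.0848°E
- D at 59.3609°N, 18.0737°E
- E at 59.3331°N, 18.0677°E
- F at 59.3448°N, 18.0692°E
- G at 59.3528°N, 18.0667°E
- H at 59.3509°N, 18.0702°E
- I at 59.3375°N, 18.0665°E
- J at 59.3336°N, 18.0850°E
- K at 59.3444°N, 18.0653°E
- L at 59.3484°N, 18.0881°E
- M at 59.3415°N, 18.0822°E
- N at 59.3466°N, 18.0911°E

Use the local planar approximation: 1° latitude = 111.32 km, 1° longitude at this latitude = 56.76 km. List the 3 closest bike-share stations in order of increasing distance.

Distances from 59.3478°N, 18.0776°E:
A: √((-0.0135·111.32)² + (0.0076·56.76)²) = √(2.258468 + 0.186085) = 1.5635 km
B: √((0.0092·111.32)² + (0.0145·56.76)²) = √(1.048871 + 0.677362) = 1.3139 km
C: √((0.0116·111.32)² + (0.0072·56.76)²) = √(1.667487 + 0.167013) = 1.3544 km
D: √((0.0131·111.32)² + (-0.0039·56.76)²) = √(2.126616 + 0.049002) = 1.4750 km
E: √((-0.0147·111.32)² + (-0.0099·56.76)²) = √(2.677818 + 0.315759) = 1.7302 km
F: √((-0.0030·111.32)² + (-0.0084·56.76)²) = √(0.111529 + 0.227323) = 0.5821 km
G: √((0.0050·111.32)² + (-0.0109·56.76)²) = √(0.309804 + 0.382770) = 0.8322 km
H: √((0.0031·111.32)² + (-0.0074·56.76)²) = √(0.119088 + 0.176420) = 0.5436 km
I: √((-0.0103·111.32)² + (-0.0111·56.76)²) = √(1.314682 + 0.396945) = 1.3083 km
J: √((-0.0142·111.32)² + (0.0074·56.76)²) = √(2.498752 + 0.176420) = 1.6356 km
K: √((-0.0034·111.32)² + (-0.0123·56.76)²) = √(0.143253 + 0.487411) = 0.7941 km
L: √((0.0006·111.32)² + (0.0105·56.76)²) = √(0.004461 + 0.355192) = 0.5997 km
M: √((-0.0063·111.32)² + (0.0046·56.76)²) = √(0.491844 + 0.068171) = 0.7483 km
N: √((-0.0012·111.32)² + (0.0135·56.76)²) = √(0.017845 + 0.587154) = 0.7778 km
Sorted: H (0.5436 km) < F (0.5821 km) < L (0.5997 km) < M (0.7483 km) < N (0.7778 km) < …

H, F, L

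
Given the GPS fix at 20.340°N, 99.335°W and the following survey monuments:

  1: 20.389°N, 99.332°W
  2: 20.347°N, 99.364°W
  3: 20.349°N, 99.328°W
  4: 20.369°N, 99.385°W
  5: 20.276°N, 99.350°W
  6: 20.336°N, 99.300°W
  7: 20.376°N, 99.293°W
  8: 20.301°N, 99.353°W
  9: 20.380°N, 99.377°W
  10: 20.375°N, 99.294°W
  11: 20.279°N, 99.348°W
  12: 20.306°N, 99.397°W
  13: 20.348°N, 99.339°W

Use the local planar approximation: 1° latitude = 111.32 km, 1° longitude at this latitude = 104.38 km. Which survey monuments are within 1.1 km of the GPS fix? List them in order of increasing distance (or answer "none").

Distances from 20.340°N, 99.335°W:
1: 5.464 km
2: 3.126 km
3: 1.240 km
4: 6.137 km
5: 7.294 km
6: 3.680 km
7: 5.940 km
8: 4.731 km
9: 6.249 km
10: 5.788 km
11: 6.925 km
12: 7.497 km
13: 0.984 km
Threshold 1.1 km: 13 (0.984 km) is within range.

13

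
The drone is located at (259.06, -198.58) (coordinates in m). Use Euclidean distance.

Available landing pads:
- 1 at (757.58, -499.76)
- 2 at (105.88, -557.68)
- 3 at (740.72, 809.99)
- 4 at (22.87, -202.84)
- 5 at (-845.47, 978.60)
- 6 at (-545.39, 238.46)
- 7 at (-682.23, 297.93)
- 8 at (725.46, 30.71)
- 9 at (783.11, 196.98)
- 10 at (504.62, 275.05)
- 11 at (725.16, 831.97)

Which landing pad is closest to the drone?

Distances from (259.06, -198.58):
1: 582.44 m
2: 390.41 m
3: 1117.68 m
4: 236.23 m
5: 1614.23 m
6: 915.50 m
7: 1064.21 m
8: 519.71 m
9: 656.58 m
10: 533.50 m
11: 1131.05 m
Minimum: 4 at 236.23 m.

4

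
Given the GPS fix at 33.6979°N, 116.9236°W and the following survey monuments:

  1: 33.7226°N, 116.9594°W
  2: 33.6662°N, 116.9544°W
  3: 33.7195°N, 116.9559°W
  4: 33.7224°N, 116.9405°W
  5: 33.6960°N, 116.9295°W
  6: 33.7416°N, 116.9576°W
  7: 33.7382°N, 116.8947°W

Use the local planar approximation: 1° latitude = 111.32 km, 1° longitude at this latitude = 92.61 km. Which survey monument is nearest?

5

Distances from 33.6979°N, 116.9236°W:
1: √((0.0247·111.32)² + (-0.0358·92.61)²) = √(7.560322 + 10.992129) = 4.3073 km
2: √((-0.0317·111.32)² + (-0.0308·92.61)²) = √(12.452740 + 8.136117) = 4.5375 km
3: √((0.0216·111.32)² + (-0.0323·92.61)²) = √(5.781678 + 8.947894) = 3.8379 km
4: √((0.0245·111.32)² + (-0.0169·92.61)²) = √(7.438383 + 2.449566) = 3.1445 km
5: √((-0.0019·111.32)² + (-0.0059·92.61)²) = √(0.044736 + 0.298552) = 0.5859 km
6: √((0.0437·111.32)² + (-0.0340·92.61)²) = √(23.665150 + 9.914564) = 5.7948 km
7: √((0.0403·111.32)² + (0.0289·92.61)²) = √(20.125955 + 7.163272) = 5.2239 km
Minimum: 5 at 0.5859 km.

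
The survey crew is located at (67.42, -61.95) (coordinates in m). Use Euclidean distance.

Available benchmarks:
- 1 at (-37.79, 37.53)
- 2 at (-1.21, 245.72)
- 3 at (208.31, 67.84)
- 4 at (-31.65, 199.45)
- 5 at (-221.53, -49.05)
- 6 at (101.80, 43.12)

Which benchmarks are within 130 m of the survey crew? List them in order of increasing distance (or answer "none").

Distances from (67.42, -61.95):
1: √((-105.21)² + (99.48)²) = √(11069.1441 + 9896.2704) = 144.79 m
2: √((-68.63)² + (307.67)²) = √(4710.0769 + 94660.8289) = 315.23 m
3: √((140.89)² + (129.79)²) = √(19849.9921 + 16845.4441) = 191.56 m
4: √((-99.07)² + (261.40)²) = √(9814.8649 + 68329.9600) = 279.54 m
5: √((-288.95)² + (12.90)²) = √(83492.1025 + 166.4100) = 289.24 m
6: √((34.38)² + (105.07)²) = √(1181.9844 + 11039.7049) = 110.55 m
Threshold 130 m: 6 (110.55 m) is within range.

6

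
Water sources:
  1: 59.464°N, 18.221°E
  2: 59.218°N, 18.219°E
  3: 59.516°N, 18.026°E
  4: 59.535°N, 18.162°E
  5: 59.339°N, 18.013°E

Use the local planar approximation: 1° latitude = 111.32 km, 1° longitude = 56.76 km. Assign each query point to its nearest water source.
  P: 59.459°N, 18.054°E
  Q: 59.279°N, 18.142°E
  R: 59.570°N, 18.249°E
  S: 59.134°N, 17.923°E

P at 59.459°N, 18.054°E:
  1: 9.495 km
  2: 28.416 km
  3: 6.541 km
  4: 10.448 km
  5: 13.560 km
  → nearest: 3 (6.541 km)
Q at 59.279°N, 18.142°E:
  1: 21.077 km
  2: 8.075 km
  3: 27.192 km
  4: 28.521 km
  5: 9.911 km
  → nearest: 2 (8.075 km)
R at 59.570°N, 18.249°E:
  1: 11.906 km
  2: 39.222 km
  3: 14.012 km
  4: 6.290 km
  5: 28.995 km
  → nearest: 4 (6.290 km)
S at 59.134°N, 17.923°E:
  1: 40.443 km
  2: 19.228 km
  3: 42.924 km
  4: 46.655 km
  5: 23.385 km
  → nearest: 2 (19.228 km)

P→3; Q→2; R→4; S→2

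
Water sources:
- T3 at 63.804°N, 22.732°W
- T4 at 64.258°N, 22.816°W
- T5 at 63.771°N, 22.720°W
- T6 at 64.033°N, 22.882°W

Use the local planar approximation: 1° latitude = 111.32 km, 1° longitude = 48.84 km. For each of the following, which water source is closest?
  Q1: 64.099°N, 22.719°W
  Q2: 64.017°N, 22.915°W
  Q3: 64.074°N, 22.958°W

Q1→T6; Q2→T6; Q3→T6

Q1 at 64.099°N, 22.719°W:
  T3: 32.846 km
  T4: 18.323 km
  T5: 36.513 km
  T6: 10.833 km
  → nearest: T6 (10.833 km)
Q2 at 64.017°N, 22.915°W:
  T3: 25.340 km
  T4: 27.260 km
  T5: 28.994 km
  T6: 2.402 km
  → nearest: T6 (2.402 km)
Q3 at 64.074°N, 22.958°W:
  T3: 32.019 km
  T4: 21.625 km
  T5: 35.677 km
  T6: 5.883 km
  → nearest: T6 (5.883 km)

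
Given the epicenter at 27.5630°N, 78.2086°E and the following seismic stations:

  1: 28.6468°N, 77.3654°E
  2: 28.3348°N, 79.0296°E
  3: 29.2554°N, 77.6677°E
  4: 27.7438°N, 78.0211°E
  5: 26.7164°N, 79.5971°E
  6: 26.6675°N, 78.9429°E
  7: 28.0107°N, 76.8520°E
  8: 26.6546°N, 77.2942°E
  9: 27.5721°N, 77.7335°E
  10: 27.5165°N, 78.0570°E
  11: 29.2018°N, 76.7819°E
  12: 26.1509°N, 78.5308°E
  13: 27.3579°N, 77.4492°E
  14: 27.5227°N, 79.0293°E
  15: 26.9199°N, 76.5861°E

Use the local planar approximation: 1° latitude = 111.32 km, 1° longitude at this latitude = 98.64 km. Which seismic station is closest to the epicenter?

Distances from 27.5630°N, 78.2086°E:
1: √((1.0838·111.32)² + (-0.8432·98.64)²) = √(14556.088543 + 6917.789183) = 146.5397 km
2: √((0.7718·111.32)² + (0.8210·98.64)²) = √(7381.692398 + 6558.317554) = 118.0678 km
3: √((1.6924·111.32)² + (-0.5409·98.64)²) = √(35493.794347 + 2846.689438) = 195.8073 km
4: √((0.1808·111.32)² + (-0.1875·98.64)²) = √(405.082282 + 342.065025) = 27.3340 km
5: √((-0.8466·111.32)² + (1.3885·98.64)²) = √(8881.839554 + 18758.490831) = 166.2538 km
6: √((-0.8955·111.32)² + (0.7343·98.64)²) = √(9937.509931 + 5246.300753) = 123.2226 km
7: √((0.4477·111.32)² + (-1.3566·98.64)²) = √(2483.822656 + 17906.460648) = 142.7945 km
8: √((-0.9084·111.32)² + (-0.9144·98.64)²) = √(10225.878927 + 8135.393459) = 135.5038 km
9: √((0.0091·111.32)² + (-0.4751·98.64)²) = √(1.026193 + 2196.221749) = 46.8748 km
10: √((-0.0465·111.32)² + (-0.1516·98.64)²) = √(26.794910 + 223.616852) = 15.8244 km
11: √((1.6388·111.32)² + (-1.4267·98.64)²) = √(33281.148571 + 19804.845085) = 230.4040 km
12: √((-1.4121·111.32)² + (0.3222·98.64)²) = √(24710.259222 + 1010.083320) = 160.3756 km
13: √((-0.2051·111.32)² + (-0.7594·98.64)²) = √(521.287986 + 5611.091009) = 78.3095 km
14: √((-0.0403·111.32)² + (0.8207·98.64)²) = √(20.125955 + 6553.525506) = 81.0781 km
15: √((-0.6431·111.32)² + (-1.6225·98.64)²) = √(5125.112637 + 25613.889884) = 175.3254 km
Minimum: 10 at 15.8244 km.

10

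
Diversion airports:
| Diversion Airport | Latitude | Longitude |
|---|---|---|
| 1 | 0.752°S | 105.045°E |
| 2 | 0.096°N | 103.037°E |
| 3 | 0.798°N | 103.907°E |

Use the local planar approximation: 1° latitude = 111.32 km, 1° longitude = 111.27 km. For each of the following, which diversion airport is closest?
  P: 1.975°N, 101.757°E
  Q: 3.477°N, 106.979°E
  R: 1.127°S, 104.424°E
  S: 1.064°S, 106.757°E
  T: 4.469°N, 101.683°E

P→2; Q→3; R→1; S→1; T→3

P at 1.975°N, 101.757°E:
  1: √((-2.727·111.32)² + (3.288·111.27)²) = √(92154.52633 + 133850.43713) = 475.400 km
  2: √((-1.879·111.32)² + (1.280·111.27)²) = √(43752.20604 + 20285.05154) = 253.056 km
  3: √((-1.177·111.32)² + (2.150·111.27)²) = √(17167.19424 + 57231.23213) = 272.761 km
  → nearest: 2 (253.056 km)
Q at 3.477°N, 106.979°E:
  1: √((-4.229·111.32)² + (-1.934·111.27)²) = √(221626.53962 + 46309.39589) = 517.625 km
  2: √((-3.381·111.32)² + (-3.942·111.27)²) = √(141656.57491 + 192393.06614) = 577.970 km
  3: √((-2.679·111.32)² + (-3.072·111.27)²) = √(88938.91408 + 116841.89684) = 453.631 km
  → nearest: 3 (453.631 km)
R at 1.127°S, 104.424°E:
  1: √((0.375·111.32)² + (0.621·111.27)²) = √(1742.64502 + 4774.62620) = 80.730 km
  2: √((1.223·111.32)² + (-1.387·111.27)²) = √(18535.28676 + 23818.20881) = 205.800 km
  3: √((1.925·111.32)² + (-0.517·111.27)²) = √(45920.63268 + 3309.30856) = 221.878 km
  → nearest: 1 (80.730 km)
S at 1.064°S, 106.757°E:
  1: √((0.312·111.32)² + (-1.712·111.27)²) = √(1206.30071 + 36288.05547) = 193.635 km
  2: √((1.160·111.32)² + (-3.720·111.27)²) = √(16674.86681 + 171333.40892) = 433.599 km
  3: √((1.862·111.32)² + (-2.850·111.27)²) = √(42964.10296 + 100564.77728) = 378.852 km
  → nearest: 1 (193.635 km)
T at 4.469°N, 101.683°E:
  1: √((-5.221·111.32)² + (3.362·111.27)²) = √(337795.43933 + 139943.13357) = 691.186 km
  2: √((-4.373·111.32)² + (1.354·111.27)²) = √(236976.53770 + 22698.30905) = 509.583 km
  3: √((-3.671·111.32)² + (2.224·111.27)²) = √(166999.49749 + 61238.66886) = 477.743 km
  → nearest: 3 (477.743 km)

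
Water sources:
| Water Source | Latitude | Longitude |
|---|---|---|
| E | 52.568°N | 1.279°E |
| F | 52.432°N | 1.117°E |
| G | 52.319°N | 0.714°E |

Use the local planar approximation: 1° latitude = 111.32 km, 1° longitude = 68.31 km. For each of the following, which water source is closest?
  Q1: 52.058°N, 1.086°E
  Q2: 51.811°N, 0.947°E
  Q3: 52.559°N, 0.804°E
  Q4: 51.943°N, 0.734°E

Q1→G; Q2→G; Q3→F; Q4→G

Q1 at 52.058°N, 1.086°E:
  E: √((0.510·111.32)² + (0.193·68.31)²) = √(3223.19624 + 173.81337) = 58.284 km
  F: √((0.374·111.32)² + (0.031·68.31)²) = √(1733.36331 + 4.48427) = 41.687 km
  G: √((0.261·111.32)² + (-0.372·68.31)²) = √(844.16513 + 645.73518) = 38.599 km
  → nearest: G (38.599 km)
Q2 at 51.811°N, 0.947°E:
  E: √((0.757·111.32)² + (0.332·68.31)²) = √(7101.30481 + 514.33341) = 87.268 km
  F: √((0.621·111.32)² + (0.170·68.31)²) = √(4778.91819 + 134.85480) = 70.098 km
  G: √((0.508·111.32)² + (-0.233·68.31)²) = √(3197.96584 + 253.32638) = 58.748 km
  → nearest: G (58.748 km)
Q3 at 52.559°N, 0.804°E:
  E: √((0.009·111.32)² + (0.475·68.31)²) = √(1.00376 + 1052.82403) = 32.463 km
  F: √((-0.127·111.32)² + (0.313·68.31)²) = √(199.87286 + 457.14844) = 25.632 km
  G: √((-0.240·111.32)² + (-0.090·68.31)²) = √(713.78740 + 37.79667) = 27.415 km
  → nearest: F (25.632 km)
Q4 at 51.943°N, 0.734°E:
  E: √((0.625·111.32)² + (0.545·68.31)²) = √(4840.68062 + 1385.99472) = 78.909 km
  F: √((0.489·111.32)² + (0.383·68.31)²) = √(2963.22148 + 684.48844) = 60.396 km
  G: √((0.376·111.32)² + (-0.020·68.31)²) = √(1751.95152 + 1.86650) = 41.879 km
  → nearest: G (41.879 km)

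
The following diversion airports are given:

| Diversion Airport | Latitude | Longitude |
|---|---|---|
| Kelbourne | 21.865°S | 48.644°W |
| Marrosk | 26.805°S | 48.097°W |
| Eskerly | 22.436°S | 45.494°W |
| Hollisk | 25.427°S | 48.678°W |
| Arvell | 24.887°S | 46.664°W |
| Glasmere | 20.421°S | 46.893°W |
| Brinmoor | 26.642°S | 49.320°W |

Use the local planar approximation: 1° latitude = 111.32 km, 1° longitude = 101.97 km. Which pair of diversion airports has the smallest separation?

Marrosk and Brinmoor

Pairwise distances:
Kelbourne–Marrosk: √((-4.940·111.32)² + (0.547·101.97)²) = √(302412.88627 + 3111.13955) = 552.742 km
Kelbourne–Eskerly: √((-0.571·111.32)² + (3.150·101.97)²) = √(4040.34650 + 103172.97323) = 327.434 km
Kelbourne–Hollisk: √((-3.562·111.32)² + (-0.034·101.97)²) = √(157229.56960 + 12.01995) = 396.537 km
Kelbourne–Arvell: √((-3.022·111.32)² + (1.980·101.97)²) = √(113171.04219 + 40763.85228) = 392.345 km
Kelbourne–Glasmere: √((1.444·111.32)² + (1.751·101.97)²) = √(25839.30224 + 31879.91324) = 240.248 km
Kelbourne–Brinmoor: √((-4.777·111.32)² + (-0.676·101.97)²) = √(282785.33130 + 4751.58202) = 536.225 km
Marrosk–Eskerly: √((4.369·111.32)² + (2.603·101.97)²) = √(236543.20927 + 70451.97541) = 554.071 km
Marrosk–Hollisk: √((1.378·111.32)² + (-0.581·101.97)²) = √(23531.24093 + 3509.91907) = 164.442 km
Marrosk–Arvell: √((1.918·111.32)² + (1.433·101.97)²) = √(45587.27166 + 21351.93405) = 258.726 km
Marrosk–Glasmere: √((6.384·111.32)² + (1.204·101.97)²) = √(505047.41433 + 15072.93452) = 721.194 km
Marrosk–Brinmoor: √((0.163·111.32)² + (-1.223·101.97)²) = √(329.24683 + 15552.41200) = 126.022 km
Eskerly–Hollisk: √((-2.991·111.32)² + (-3.184·101.97)²) = √(110861.10967 + 105412.21927) = 465.052 km
Eskerly–Arvell: √((-2.451·111.32)² + (-1.170·101.97)²) = √(74444.56865 + 14233.65916) = 297.789 km
Eskerly–Glasmere: √((2.015·111.32)² + (-1.399·101.97)²) = √(50314.88638 + 20350.74290) = 265.830 km
Eskerly–Brinmoor: √((-4.206·111.32)² + (-3.826·101.97)²) = √(219222.40203 + 152207.05043) = 609.450 km
Hollisk–Arvell: √((0.540·111.32)² + (2.014·101.97)²) = √(3613.54872 + 42175.84292) = 213.985 km
Hollisk–Glasmere: √((5.006·111.32)² + (1.785·101.97)²) = √(310547.53466 + 33129.98807) = 586.240 km
Hollisk–Brinmoor: √((-1.215·111.32)² + (-0.642·101.97)²) = √(18293.59041 + 4285.63218) = 150.264 km
Arvell–Glasmere: √((4.466·111.32)² + (-0.229·101.97)²) = √(247163.21334 + 545.27527) = 497.703 km
Arvell–Brinmoor: √((-1.755·111.32)² + (-2.656·101.97)²) = √(38168.10840 + 73350.14556) = 333.943 km
Glasmere–Brinmoor: √((-6.221·111.32)² + (-2.427·101.97)²) = √(479586.33267 + 61246.93940) = 735.414 km
Closest pair: Marrosk–Brinmoor at 126.022 km.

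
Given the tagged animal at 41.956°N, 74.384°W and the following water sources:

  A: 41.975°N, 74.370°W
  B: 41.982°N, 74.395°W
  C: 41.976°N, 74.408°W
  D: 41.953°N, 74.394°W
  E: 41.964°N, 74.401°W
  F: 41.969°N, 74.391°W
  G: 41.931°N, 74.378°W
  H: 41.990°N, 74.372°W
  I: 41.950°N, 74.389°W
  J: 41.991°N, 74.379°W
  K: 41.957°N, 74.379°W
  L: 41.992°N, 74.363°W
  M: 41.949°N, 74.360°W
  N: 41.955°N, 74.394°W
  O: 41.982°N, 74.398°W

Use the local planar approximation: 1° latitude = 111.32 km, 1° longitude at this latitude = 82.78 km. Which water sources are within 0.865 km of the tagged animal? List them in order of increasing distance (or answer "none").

Distances from 41.956°N, 74.384°W:
A: √((0.019·111.32)² + (0.014·82.78)²) = √(4.47356 + 1.34310) = 2.412 km
B: √((0.026·111.32)² + (-0.011·82.78)²) = √(8.37709 + 0.82916) = 3.034 km
C: √((0.020·111.32)² + (-0.024·82.78)²) = √(4.95686 + 3.94706) = 2.984 km
D: √((-0.003·111.32)² + (-0.010·82.78)²) = √(0.11153 + 0.68525) = 0.893 km
E: √((0.008·111.32)² + (-0.017·82.78)²) = √(0.79310 + 1.98038) = 1.665 km
F: √((0.013·111.32)² + (-0.007·82.78)²) = √(2.09427 + 0.33577) = 1.559 km
G: √((-0.025·111.32)² + (0.006·82.78)²) = √(7.74509 + 0.24669) = 2.827 km
H: √((0.034·111.32)² + (0.012·82.78)²) = √(14.32532 + 0.98676) = 3.913 km
I: √((-0.006·111.32)² + (-0.005·82.78)²) = √(0.44612 + 0.17131) = 0.786 km
J: √((0.035·111.32)² + (0.005·82.78)²) = √(15.18037 + 0.17131) = 3.918 km
K: √((0.001·111.32)² + (0.005·82.78)²) = √(0.01239 + 0.17131) = 0.429 km
L: √((0.036·111.32)² + (0.021·82.78)²) = √(16.06022 + 3.02197) = 4.368 km
M: √((-0.007·111.32)² + (0.024·82.78)²) = √(0.60721 + 3.94706) = 2.134 km
N: √((-0.001·111.32)² + (-0.010·82.78)²) = √(0.01239 + 0.68525) = 0.835 km
O: √((0.026·111.32)² + (-0.014·82.78)²) = √(8.37709 + 1.34310) = 3.118 km
Threshold 0.865 km: K (0.429 km), I (0.786 km), N (0.835 km) are within range.

K, I, N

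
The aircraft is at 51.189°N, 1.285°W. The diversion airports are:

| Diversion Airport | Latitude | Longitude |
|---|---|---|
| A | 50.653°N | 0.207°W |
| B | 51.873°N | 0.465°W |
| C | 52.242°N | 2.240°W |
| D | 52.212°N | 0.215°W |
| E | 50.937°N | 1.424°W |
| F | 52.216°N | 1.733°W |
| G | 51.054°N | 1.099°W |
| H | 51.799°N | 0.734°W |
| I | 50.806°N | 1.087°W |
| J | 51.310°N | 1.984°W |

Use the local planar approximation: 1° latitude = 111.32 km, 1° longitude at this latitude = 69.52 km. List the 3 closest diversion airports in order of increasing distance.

Distances from 51.189°N, 1.285°W:
A: √((-0.536·111.32)² + (1.078·69.52)²) = √(3560.21294 + 5616.38730) = 95.795 km
B: √((0.684·111.32)² + (0.820·69.52)²) = √(5797.73817 + 3249.72964) = 95.118 km
C: √((1.053·111.32)² + (-0.955·69.52)²) = √(13740.51902 + 4407.84455) = 134.716 km
D: √((1.023·111.32)² + (1.070·69.52)²) = √(12968.73639 + 5533.33650) = 136.022 km
E: √((-0.252·111.32)² + (-0.139·69.52)²) = √(786.95061 + 93.37898) = 29.670 km
F: √((1.027·111.32)² + (-0.448·69.52)²) = √(13070.35196 + 970.00853) = 118.492 km
G: √((-0.135·111.32)² + (0.186·69.52)²) = √(225.84680 + 167.20352) = 19.825 km
H: √((0.610·111.32)² + (0.551·69.52)²) = √(4611.11619 + 1467.31286) = 77.964 km
I: √((-0.383·111.32)² + (0.198·69.52)²) = √(1817.79098 + 189.47412) = 44.803 km
J: √((0.121·111.32)² + (-0.699·69.52)²) = √(181.43336 + 2361.42349) = 50.427 km
Sorted: G (19.825 km) < E (29.670 km) < I (44.803 km) < J (50.427 km) < H (77.964 km) < …

G, E, I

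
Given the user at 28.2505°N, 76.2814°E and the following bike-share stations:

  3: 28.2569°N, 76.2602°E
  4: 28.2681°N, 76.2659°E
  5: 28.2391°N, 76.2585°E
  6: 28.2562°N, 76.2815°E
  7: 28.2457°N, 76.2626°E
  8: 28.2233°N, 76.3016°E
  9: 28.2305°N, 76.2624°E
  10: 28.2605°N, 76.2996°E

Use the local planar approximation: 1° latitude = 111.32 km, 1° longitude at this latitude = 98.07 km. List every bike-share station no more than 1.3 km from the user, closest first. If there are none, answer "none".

6

Distances from 28.2505°N, 76.2814°E:
3: √((0.0064·111.32)² + (-0.0212·98.07)²) = √(0.507582 + 4.322590) = 2.1978 km
4: √((0.0176·111.32)² + (-0.0155·98.07)²) = √(3.838590 + 2.310658) = 2.4798 km
5: √((-0.0114·111.32)² + (-0.0229·98.07)²) = √(1.610483 + 5.043631) = 2.5796 km
6: √((0.0057·111.32)² + (0.0001·98.07)²) = √(0.402621 + 0.000096) = 0.6346 km
7: √((-0.0048·111.32)² + (-0.0188·98.07)²) = √(0.285515 + 3.399289) = 1.9196 km
8: √((-0.0272·111.32)² + (0.0202·98.07)²) = √(9.168203 + 3.924416) = 3.6184 km
9: √((-0.0200·111.32)² + (-0.0190·98.07)²) = √(4.956857 + 3.471999) = 2.9032 km
10: √((0.0100·111.32)² + (0.0182·98.07)²) = √(1.239214 + 3.185775) = 2.1036 km
Threshold 1.3 km: 6 (0.6346 km) is within range.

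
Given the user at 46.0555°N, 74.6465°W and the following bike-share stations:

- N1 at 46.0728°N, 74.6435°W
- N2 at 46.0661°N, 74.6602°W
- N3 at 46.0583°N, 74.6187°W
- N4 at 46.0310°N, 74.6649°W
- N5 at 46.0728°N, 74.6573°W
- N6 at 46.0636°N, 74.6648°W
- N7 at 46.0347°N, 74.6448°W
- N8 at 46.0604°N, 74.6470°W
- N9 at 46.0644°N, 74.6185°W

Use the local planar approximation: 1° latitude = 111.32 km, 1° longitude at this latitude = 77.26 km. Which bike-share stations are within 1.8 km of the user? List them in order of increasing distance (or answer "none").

N8, N2, N6

Distances from 46.0555°N, 74.6465°W:
N1: 1.9397 km
N2: 1.5852 km
N3: 2.1703 km
N4: 3.0756 km
N5: 2.0988 km
N6: 1.6769 km
N7: 2.3192 km
N8: 0.5468 km
N9: 2.3794 km
Threshold 1.8 km: N8 (0.5468 km), N2 (1.5852 km), N6 (1.6769 km) are within range.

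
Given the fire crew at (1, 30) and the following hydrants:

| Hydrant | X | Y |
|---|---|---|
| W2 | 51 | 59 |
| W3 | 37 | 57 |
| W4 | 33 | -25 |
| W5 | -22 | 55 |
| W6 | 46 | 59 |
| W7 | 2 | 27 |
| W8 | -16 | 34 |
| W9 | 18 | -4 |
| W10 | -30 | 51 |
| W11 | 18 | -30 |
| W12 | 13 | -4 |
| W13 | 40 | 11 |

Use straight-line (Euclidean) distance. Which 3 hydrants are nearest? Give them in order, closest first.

W7, W8, W5

Distances from (1, 30):
W2: √((50)² + (29)²) = √(2500.000 + 841.000) = 57.8
W3: √((36)² + (27)²) = √(1296.000 + 729.000) = 45.0
W4: √((32)² + (-55)²) = √(1024.000 + 3025.000) = 63.6
W5: √((-23)² + (25)²) = √(529.000 + 625.000) = 34.0
W6: √((45)² + (29)²) = √(2025.000 + 841.000) = 53.5
W7: √((1)² + (-3)²) = √(1.000 + 9.000) = 3.2
W8: √((-17)² + (4)²) = √(289.000 + 16.000) = 17.5
W9: √((17)² + (-34)²) = √(289.000 + 1156.000) = 38.0
W10: √((-31)² + (21)²) = √(961.000 + 441.000) = 37.4
W11: √((17)² + (-60)²) = √(289.000 + 3600.000) = 62.4
W12: √((12)² + (-34)²) = √(144.000 + 1156.000) = 36.1
W13: √((39)² + (-19)²) = √(1521.000 + 361.000) = 43.4
Sorted: W7 (3.2) < W8 (17.5) < W5 (34.0) < W12 (36.1) < W10 (37.4) < …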